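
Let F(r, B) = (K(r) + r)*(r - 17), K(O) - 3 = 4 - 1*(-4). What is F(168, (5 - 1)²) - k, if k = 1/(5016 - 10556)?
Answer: 149740661/5540 ≈ 27029.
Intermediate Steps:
K(O) = 11 (K(O) = 3 + (4 - 1*(-4)) = 3 + (4 + 4) = 3 + 8 = 11)
F(r, B) = (-17 + r)*(11 + r) (F(r, B) = (11 + r)*(r - 17) = (11 + r)*(-17 + r) = (-17 + r)*(11 + r))
k = -1/5540 (k = 1/(-5540) = -1/5540 ≈ -0.00018051)
F(168, (5 - 1)²) - k = (-187 + 168² - 6*168) - 1*(-1/5540) = (-187 + 28224 - 1008) + 1/5540 = 27029 + 1/5540 = 149740661/5540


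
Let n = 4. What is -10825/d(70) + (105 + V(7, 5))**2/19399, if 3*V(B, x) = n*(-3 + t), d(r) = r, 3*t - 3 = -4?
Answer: -3390439285/21998466 ≈ -154.12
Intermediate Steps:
t = -1/3 (t = 1 + (1/3)*(-4) = 1 - 4/3 = -1/3 ≈ -0.33333)
V(B, x) = -40/9 (V(B, x) = (4*(-3 - 1/3))/3 = (4*(-10/3))/3 = (1/3)*(-40/3) = -40/9)
-10825/d(70) + (105 + V(7, 5))**2/19399 = -10825/70 + (105 - 40/9)**2/19399 = -10825*1/70 + (905/9)**2*(1/19399) = -2165/14 + (819025/81)*(1/19399) = -2165/14 + 819025/1571319 = -3390439285/21998466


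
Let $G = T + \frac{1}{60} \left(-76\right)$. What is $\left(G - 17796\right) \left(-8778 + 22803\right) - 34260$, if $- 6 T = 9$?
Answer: $- \frac{499323925}{2} \approx -2.4966 \cdot 10^{8}$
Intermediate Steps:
$T = - \frac{3}{2}$ ($T = \left(- \frac{1}{6}\right) 9 = - \frac{3}{2} \approx -1.5$)
$G = - \frac{83}{30}$ ($G = - \frac{3}{2} + \frac{1}{60} \left(-76\right) = - \frac{3}{2} - \frac{19}{15} = - \frac{83}{30} \approx -2.7667$)
$\left(G - 17796\right) \left(-8778 + 22803\right) - 34260 = \left(- \frac{83}{30} - 17796\right) \left(-8778 + 22803\right) - 34260 = \left(- \frac{533963}{30}\right) 14025 - 34260 = - \frac{499255405}{2} - 34260 = - \frac{499323925}{2}$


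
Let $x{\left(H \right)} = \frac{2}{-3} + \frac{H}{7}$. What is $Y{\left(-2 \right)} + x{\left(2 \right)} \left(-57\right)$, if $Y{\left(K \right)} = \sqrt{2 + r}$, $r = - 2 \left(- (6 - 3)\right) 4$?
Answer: $\frac{152}{7} + \sqrt{26} \approx 26.813$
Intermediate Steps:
$x{\left(H \right)} = - \frac{2}{3} + \frac{H}{7}$ ($x{\left(H \right)} = 2 \left(- \frac{1}{3}\right) + H \frac{1}{7} = - \frac{2}{3} + \frac{H}{7}$)
$r = 24$ ($r = - 2 \left(\left(-1\right) 3\right) 4 = \left(-2\right) \left(-3\right) 4 = 6 \cdot 4 = 24$)
$Y{\left(K \right)} = \sqrt{26}$ ($Y{\left(K \right)} = \sqrt{2 + 24} = \sqrt{26}$)
$Y{\left(-2 \right)} + x{\left(2 \right)} \left(-57\right) = \sqrt{26} + \left(- \frac{2}{3} + \frac{1}{7} \cdot 2\right) \left(-57\right) = \sqrt{26} + \left(- \frac{2}{3} + \frac{2}{7}\right) \left(-57\right) = \sqrt{26} - - \frac{152}{7} = \sqrt{26} + \frac{152}{7} = \frac{152}{7} + \sqrt{26}$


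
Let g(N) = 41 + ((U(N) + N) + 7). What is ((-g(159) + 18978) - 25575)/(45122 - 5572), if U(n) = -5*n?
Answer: -6009/39550 ≈ -0.15193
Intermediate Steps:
g(N) = 48 - 4*N (g(N) = 41 + ((-5*N + N) + 7) = 41 + (-4*N + 7) = 41 + (7 - 4*N) = 48 - 4*N)
((-g(159) + 18978) - 25575)/(45122 - 5572) = ((-(48 - 4*159) + 18978) - 25575)/(45122 - 5572) = ((-(48 - 636) + 18978) - 25575)/39550 = ((-1*(-588) + 18978) - 25575)*(1/39550) = ((588 + 18978) - 25575)*(1/39550) = (19566 - 25575)*(1/39550) = -6009*1/39550 = -6009/39550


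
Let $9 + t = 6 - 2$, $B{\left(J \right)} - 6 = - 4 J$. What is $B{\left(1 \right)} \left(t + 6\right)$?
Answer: $2$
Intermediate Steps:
$B{\left(J \right)} = 6 - 4 J$
$t = -5$ ($t = -9 + \left(6 - 2\right) = -9 + 4 = -5$)
$B{\left(1 \right)} \left(t + 6\right) = \left(6 - 4\right) \left(-5 + 6\right) = \left(6 - 4\right) 1 = 2 \cdot 1 = 2$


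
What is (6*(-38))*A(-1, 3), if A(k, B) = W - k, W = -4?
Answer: 684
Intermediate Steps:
A(k, B) = -4 - k
(6*(-38))*A(-1, 3) = (6*(-38))*(-4 - 1*(-1)) = -228*(-4 + 1) = -228*(-3) = 684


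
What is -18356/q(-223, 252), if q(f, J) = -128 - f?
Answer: -18356/95 ≈ -193.22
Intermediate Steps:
-18356/q(-223, 252) = -18356/(-128 - 1*(-223)) = -18356/(-128 + 223) = -18356/95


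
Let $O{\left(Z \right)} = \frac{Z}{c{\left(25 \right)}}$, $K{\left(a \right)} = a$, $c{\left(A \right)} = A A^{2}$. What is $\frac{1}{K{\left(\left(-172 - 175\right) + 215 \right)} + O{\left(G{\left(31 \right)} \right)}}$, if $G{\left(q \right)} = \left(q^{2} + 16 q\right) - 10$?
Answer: $- \frac{15625}{2061053} \approx -0.0075811$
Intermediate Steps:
$c{\left(A \right)} = A^{3}$
$G{\left(q \right)} = -10 + q^{2} + 16 q$
$O{\left(Z \right)} = \frac{Z}{15625}$ ($O{\left(Z \right)} = \frac{Z}{25^{3}} = \frac{Z}{15625}$)
$\frac{1}{K{\left(\left(-172 - 175\right) + 215 \right)} + O{\left(G{\left(31 \right)} \right)}} = \frac{1}{\left(\left(-172 - 175\right) + 215\right) + \frac{-10 + 31^{2} + 16 \cdot 31}{15625}} = \frac{1}{\left(-347 + 215\right) + \frac{-10 + 961 + 496}{15625}} = \frac{1}{-132 + \frac{1}{15625} \cdot 1447} = \frac{1}{-132 + \frac{1447}{15625}} = \frac{1}{- \frac{2061053}{15625}} = - \frac{15625}{2061053}$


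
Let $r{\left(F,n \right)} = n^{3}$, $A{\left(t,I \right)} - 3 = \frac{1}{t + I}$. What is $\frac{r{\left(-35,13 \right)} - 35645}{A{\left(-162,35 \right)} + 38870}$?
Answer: $- \frac{2123948}{2468435} \approx -0.86044$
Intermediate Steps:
$A{\left(t,I \right)} = 3 + \frac{1}{I + t}$ ($A{\left(t,I \right)} = 3 + \frac{1}{t + I} = 3 + \frac{1}{I + t}$)
$\frac{r{\left(-35,13 \right)} - 35645}{A{\left(-162,35 \right)} + 38870} = \frac{13^{3} - 35645}{\frac{1 + 3 \cdot 35 + 3 \left(-162\right)}{35 - 162} + 38870} = \frac{2197 - 35645}{\frac{1 + 105 - 486}{-127} + 38870} = - \frac{33448}{\left(- \frac{1}{127}\right) \left(-380\right) + 38870} = - \frac{33448}{\frac{380}{127} + 38870} = - \frac{33448}{\frac{4936870}{127}} = \left(-33448\right) \frac{127}{4936870} = - \frac{2123948}{2468435}$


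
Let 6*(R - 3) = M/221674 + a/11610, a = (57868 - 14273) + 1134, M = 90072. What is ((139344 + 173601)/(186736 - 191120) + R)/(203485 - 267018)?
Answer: 572661725882747/537623383317550560 ≈ 0.0010652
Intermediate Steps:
a = 44729 (a = 43595 + 1134 = 44729)
R = 28643212393/7720905420 (R = 3 + (90072/221674 + 44729/11610)/6 = 3 + (90072*(1/221674) + 44729*(1/11610))/6 = 3 + (45036/110837 + 44729/11610)/6 = 3 + (⅙)*(5480496133/1286817570) = 3 + 5480496133/7720905420 = 28643212393/7720905420 ≈ 3.7098)
((139344 + 173601)/(186736 - 191120) + R)/(203485 - 267018) = ((139344 + 173601)/(186736 - 191120) + 28643212393/7720905420)/(203485 - 267018) = (312945/(-4384) + 28643212393/7720905420)/(-63533) = (312945*(-1/4384) + 28643212393/7720905420)*(-1/63533) = (-312945/4384 + 28643212393/7720905420)*(-1/63533) = -572661725882747/8462112340320*(-1/63533) = 572661725882747/537623383317550560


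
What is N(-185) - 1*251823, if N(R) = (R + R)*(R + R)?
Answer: -114923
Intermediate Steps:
N(R) = 4*R² (N(R) = (2*R)*(2*R) = 4*R²)
N(-185) - 1*251823 = 4*(-185)² - 1*251823 = 4*34225 - 251823 = 136900 - 251823 = -114923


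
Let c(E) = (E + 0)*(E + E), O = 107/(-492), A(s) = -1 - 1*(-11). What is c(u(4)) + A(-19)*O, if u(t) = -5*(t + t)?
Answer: 786665/246 ≈ 3197.8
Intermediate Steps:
A(s) = 10 (A(s) = -1 + 11 = 10)
O = -107/492 (O = 107*(-1/492) = -107/492 ≈ -0.21748)
u(t) = -10*t
c(E) = 2*E² (c(E) = E*(2*E) = 2*E²)
c(u(4)) + A(-19)*O = 2*(-10*4)² + 10*(-107/492) = 2*(-40)² - 535/246 = 2*1600 - 535/246 = 3200 - 535/246 = 786665/246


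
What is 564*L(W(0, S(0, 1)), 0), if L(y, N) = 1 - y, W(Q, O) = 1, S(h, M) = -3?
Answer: 0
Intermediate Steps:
564*L(W(0, S(0, 1)), 0) = 564*(1 - 1*1) = 564*(1 - 1) = 564*0 = 0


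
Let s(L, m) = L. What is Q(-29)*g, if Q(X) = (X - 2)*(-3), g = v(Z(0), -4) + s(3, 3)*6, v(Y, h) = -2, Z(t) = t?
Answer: 1488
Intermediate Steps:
g = 16 (g = -2 + 3*6 = -2 + 18 = 16)
Q(X) = 6 - 3*X (Q(X) = (-2 + X)*(-3) = 6 - 3*X)
Q(-29)*g = (6 - 3*(-29))*16 = (6 + 87)*16 = 93*16 = 1488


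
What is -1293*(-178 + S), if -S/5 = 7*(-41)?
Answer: -1625301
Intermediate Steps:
S = 1435 (S = -35*(-41) = -5*(-287) = 1435)
-1293*(-178 + S) = -1293*(-178 + 1435) = -1293*1257 = -1625301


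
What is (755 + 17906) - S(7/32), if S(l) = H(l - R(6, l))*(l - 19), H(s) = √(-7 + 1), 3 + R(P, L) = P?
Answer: 18661 + 601*I*√6/32 ≈ 18661.0 + 46.004*I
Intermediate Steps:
R(P, L) = -3 + P
H(s) = I*√6 (H(s) = √(-6) = I*√6)
S(l) = I*√6*(-19 + l) (S(l) = (I*√6)*(l - 19) = (I*√6)*(-19 + l) = I*√6*(-19 + l))
(755 + 17906) - S(7/32) = (755 + 17906) - I*√6*(-19 + 7/32) = 18661 - I*√6*(-19 + 7*(1/32)) = 18661 - I*√6*(-19 + 7/32) = 18661 - I*√6*(-601)/32 = 18661 - (-601)*I*√6/32 = 18661 + 601*I*√6/32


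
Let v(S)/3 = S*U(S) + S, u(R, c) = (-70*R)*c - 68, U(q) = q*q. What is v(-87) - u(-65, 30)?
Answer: -2112202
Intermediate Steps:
U(q) = q²
u(R, c) = -68 - 70*R*c (u(R, c) = -70*R*c - 68 = -68 - 70*R*c)
v(S) = 3*S + 3*S³ (v(S) = 3*(S*S² + S) = 3*(S³ + S) = 3*(S + S³) = 3*S + 3*S³)
v(-87) - u(-65, 30) = 3*(-87)*(1 + (-87)²) - (-68 - 70*(-65)*30) = 3*(-87)*(1 + 7569) - (-68 + 136500) = 3*(-87)*7570 - 1*136432 = -1975770 - 136432 = -2112202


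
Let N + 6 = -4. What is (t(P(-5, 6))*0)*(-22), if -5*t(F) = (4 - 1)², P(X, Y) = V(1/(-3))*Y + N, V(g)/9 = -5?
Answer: 0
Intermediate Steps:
N = -10 (N = -6 - 4 = -10)
V(g) = -45 (V(g) = 9*(-5) = -45)
P(X, Y) = -10 - 45*Y (P(X, Y) = -45*Y - 10 = -10 - 45*Y)
t(F) = -9/5 (t(F) = -(4 - 1)²/5 = -⅕*3² = -⅕*9 = -9/5)
(t(P(-5, 6))*0)*(-22) = -9/5*0*(-22) = 0*(-22) = 0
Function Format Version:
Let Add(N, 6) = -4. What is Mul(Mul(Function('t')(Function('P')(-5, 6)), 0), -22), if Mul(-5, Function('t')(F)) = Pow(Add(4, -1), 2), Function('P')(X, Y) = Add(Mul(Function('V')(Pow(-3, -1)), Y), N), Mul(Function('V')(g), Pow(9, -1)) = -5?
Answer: 0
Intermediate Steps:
N = -10 (N = Add(-6, -4) = -10)
Function('V')(g) = -45 (Function('V')(g) = Mul(9, -5) = -45)
Function('P')(X, Y) = Add(-10, Mul(-45, Y)) (Function('P')(X, Y) = Add(Mul(-45, Y), -10) = Add(-10, Mul(-45, Y)))
Function('t')(F) = Rational(-9, 5) (Function('t')(F) = Mul(Rational(-1, 5), Pow(Add(4, -1), 2)) = Mul(Rational(-1, 5), Pow(3, 2)) = Mul(Rational(-1, 5), 9) = Rational(-9, 5))
Mul(Mul(Function('t')(Function('P')(-5, 6)), 0), -22) = Mul(Mul(Rational(-9, 5), 0), -22) = Mul(0, -22) = 0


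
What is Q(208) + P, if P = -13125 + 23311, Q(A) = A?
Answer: 10394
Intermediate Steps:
P = 10186
Q(208) + P = 208 + 10186 = 10394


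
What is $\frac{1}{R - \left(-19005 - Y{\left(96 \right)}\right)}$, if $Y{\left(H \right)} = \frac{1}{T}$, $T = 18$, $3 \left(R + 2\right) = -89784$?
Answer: $- \frac{18}{196649} \approx -9.1534 \cdot 10^{-5}$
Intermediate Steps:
$R = -29930$ ($R = -2 + \frac{1}{3} \left(-89784\right) = -2 - 29928 = -29930$)
$Y{\left(H \right)} = \frac{1}{18}$
$\frac{1}{R - \left(-19005 - Y{\left(96 \right)}\right)} = \frac{1}{-29930 + \left(\left(\frac{1}{18} + 33266\right) - 14261\right)} = \frac{1}{-29930 + \left(\frac{598789}{18} - 14261\right)} = \frac{1}{-29930 + \frac{342091}{18}} = \frac{1}{- \frac{196649}{18}} = - \frac{18}{196649}$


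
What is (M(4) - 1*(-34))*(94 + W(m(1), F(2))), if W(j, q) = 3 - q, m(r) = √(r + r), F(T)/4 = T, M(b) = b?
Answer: 3382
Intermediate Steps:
F(T) = 4*T
m(r) = √2*√r (m(r) = √(2*r) = √2*√r)
(M(4) - 1*(-34))*(94 + W(m(1), F(2))) = (4 - 1*(-34))*(94 + (3 - 4*2)) = (4 + 34)*(94 + (3 - 1*8)) = 38*(94 + (3 - 8)) = 38*(94 - 5) = 38*89 = 3382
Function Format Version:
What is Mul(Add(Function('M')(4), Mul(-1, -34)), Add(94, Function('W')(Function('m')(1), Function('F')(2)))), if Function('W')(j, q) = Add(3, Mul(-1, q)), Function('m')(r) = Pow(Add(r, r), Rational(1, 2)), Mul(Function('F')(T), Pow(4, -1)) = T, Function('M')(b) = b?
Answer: 3382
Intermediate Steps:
Function('F')(T) = Mul(4, T)
Function('m')(r) = Mul(Pow(2, Rational(1, 2)), Pow(r, Rational(1, 2))) (Function('m')(r) = Pow(Mul(2, r), Rational(1, 2)) = Mul(Pow(2, Rational(1, 2)), Pow(r, Rational(1, 2))))
Mul(Add(Function('M')(4), Mul(-1, -34)), Add(94, Function('W')(Function('m')(1), Function('F')(2)))) = Mul(Add(4, Mul(-1, -34)), Add(94, Add(3, Mul(-1, Mul(4, 2))))) = Mul(Add(4, 34), Add(94, Add(3, Mul(-1, 8)))) = Mul(38, Add(94, Add(3, -8))) = Mul(38, Add(94, -5)) = Mul(38, 89) = 3382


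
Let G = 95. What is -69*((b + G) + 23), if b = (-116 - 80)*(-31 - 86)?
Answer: -1590450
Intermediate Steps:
b = 22932 (b = -196*(-117) = 22932)
-69*((b + G) + 23) = -69*((22932 + 95) + 23) = -69*(23027 + 23) = -69*23050 = -1590450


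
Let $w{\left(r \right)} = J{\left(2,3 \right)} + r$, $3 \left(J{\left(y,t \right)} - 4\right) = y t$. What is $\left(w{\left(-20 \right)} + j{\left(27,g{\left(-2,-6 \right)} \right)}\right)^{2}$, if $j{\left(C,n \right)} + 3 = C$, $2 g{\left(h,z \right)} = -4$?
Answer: $100$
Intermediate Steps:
$g{\left(h,z \right)} = -2$ ($g{\left(h,z \right)} = \frac{1}{2} \left(-4\right) = -2$)
$J{\left(y,t \right)} = 4 + \frac{t y}{3}$ ($J{\left(y,t \right)} = 4 + \frac{y t}{3} = 4 + \frac{t y}{3}$)
$j{\left(C,n \right)} = -3 + C$
$w{\left(r \right)} = 6 + r$ ($w{\left(r \right)} = \left(4 + \frac{1}{3} \cdot 3 \cdot 2\right) + r = \left(4 + 2\right) + r = 6 + r$)
$\left(w{\left(-20 \right)} + j{\left(27,g{\left(-2,-6 \right)} \right)}\right)^{2} = \left(\left(6 - 20\right) + \left(-3 + 27\right)\right)^{2} = \left(-14 + 24\right)^{2} = 10^{2} = 100$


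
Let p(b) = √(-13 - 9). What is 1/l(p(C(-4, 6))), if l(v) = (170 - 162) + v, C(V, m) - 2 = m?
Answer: 4/43 - I*√22/86 ≈ 0.093023 - 0.05454*I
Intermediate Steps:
C(V, m) = 2 + m
p(b) = I*√22 (p(b) = √(-22) = I*√22)
l(v) = 8 + v
1/l(p(C(-4, 6))) = 1/(8 + I*√22)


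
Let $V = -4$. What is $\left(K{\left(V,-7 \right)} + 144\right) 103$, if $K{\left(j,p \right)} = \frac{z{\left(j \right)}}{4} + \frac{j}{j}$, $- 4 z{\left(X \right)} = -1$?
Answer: $\frac{239063}{16} \approx 14941.0$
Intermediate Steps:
$z{\left(X \right)} = \frac{1}{4}$ ($z{\left(X \right)} = \left(- \frac{1}{4}\right) \left(-1\right) = \frac{1}{4}$)
$K{\left(j,p \right)} = \frac{17}{16}$ ($K{\left(j,p \right)} = \frac{1}{4 \cdot 4} + \frac{j}{j} = \frac{1}{4} \cdot \frac{1}{4} + 1 = \frac{1}{16} + 1 = \frac{17}{16}$)
$\left(K{\left(V,-7 \right)} + 144\right) 103 = \left(\frac{17}{16} + 144\right) 103 = \frac{2321}{16} \cdot 103 = \frac{239063}{16}$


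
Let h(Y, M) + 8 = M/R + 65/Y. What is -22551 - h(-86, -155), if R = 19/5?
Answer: -36767377/1634 ≈ -22501.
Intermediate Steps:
R = 19/5 (R = 19*(⅕) = 19/5 ≈ 3.8000)
h(Y, M) = -8 + 65/Y + 5*M/19 (h(Y, M) = -8 + (M/(19/5) + 65/Y) = -8 + (M*(5/19) + 65/Y) = -8 + (5*M/19 + 65/Y) = -8 + (65/Y + 5*M/19) = -8 + 65/Y + 5*M/19)
-22551 - h(-86, -155) = -22551 - (-8 + 65/(-86) + (5/19)*(-155)) = -22551 - (-8 + 65*(-1/86) - 775/19) = -22551 - (-8 - 65/86 - 775/19) = -22551 - 1*(-80957/1634) = -22551 + 80957/1634 = -36767377/1634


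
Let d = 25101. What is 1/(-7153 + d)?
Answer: 1/17948 ≈ 5.5716e-5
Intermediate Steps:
1/(-7153 + d) = 1/(-7153 + 25101) = 1/17948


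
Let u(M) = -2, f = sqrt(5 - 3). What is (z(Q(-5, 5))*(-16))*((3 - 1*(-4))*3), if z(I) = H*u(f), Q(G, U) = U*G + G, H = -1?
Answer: -672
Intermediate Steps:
f = sqrt(2) ≈ 1.4142
Q(G, U) = G + G*U (Q(G, U) = G*U + G = G + G*U)
z(I) = 2 (z(I) = -1*(-2) = 2)
(z(Q(-5, 5))*(-16))*((3 - 1*(-4))*3) = (2*(-16))*((3 - 1*(-4))*3) = -32*(3 + 4)*3 = -224*3 = -32*21 = -672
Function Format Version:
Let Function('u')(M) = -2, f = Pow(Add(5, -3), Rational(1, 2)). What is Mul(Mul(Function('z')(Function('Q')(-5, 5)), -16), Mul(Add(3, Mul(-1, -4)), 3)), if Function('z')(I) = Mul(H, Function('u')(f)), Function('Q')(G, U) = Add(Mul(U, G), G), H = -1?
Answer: -672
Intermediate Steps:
f = Pow(2, Rational(1, 2)) ≈ 1.4142
Function('Q')(G, U) = Add(G, Mul(G, U)) (Function('Q')(G, U) = Add(Mul(G, U), G) = Add(G, Mul(G, U)))
Function('z')(I) = 2 (Function('z')(I) = Mul(-1, -2) = 2)
Mul(Mul(Function('z')(Function('Q')(-5, 5)), -16), Mul(Add(3, Mul(-1, -4)), 3)) = Mul(Mul(2, -16), Mul(Add(3, Mul(-1, -4)), 3)) = Mul(-32, Mul(Add(3, 4), 3)) = Mul(-32, Mul(7, 3)) = Mul(-32, 21) = -672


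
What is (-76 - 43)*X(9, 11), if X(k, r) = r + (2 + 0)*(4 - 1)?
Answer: -2023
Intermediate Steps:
X(k, r) = 6 + r (X(k, r) = r + 2*3 = r + 6 = 6 + r)
(-76 - 43)*X(9, 11) = (-76 - 43)*(6 + 11) = -119*17 = -2023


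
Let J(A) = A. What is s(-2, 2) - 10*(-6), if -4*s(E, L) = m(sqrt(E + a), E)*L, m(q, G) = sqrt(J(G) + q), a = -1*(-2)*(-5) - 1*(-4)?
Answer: 60 - sqrt(-2 + 2*I*sqrt(2))/2 ≈ 59.572 - 0.82645*I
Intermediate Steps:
a = -6 (a = 2*(-5) + 4 = -10 + 4 = -6)
m(q, G) = sqrt(G + q)
s(E, L) = -L*sqrt(E + sqrt(-6 + E))/4 (s(E, L) = -sqrt(E + sqrt(E - 6))*L/4 = -sqrt(E + sqrt(-6 + E))*L/4 = -L*sqrt(E + sqrt(-6 + E))/4)
s(-2, 2) - 10*(-6) = -1/4*2*sqrt(-2 + sqrt(-6 - 2)) - 10*(-6) = -1/4*2*sqrt(-2 + sqrt(-8)) + 60 = -1/4*2*sqrt(-2 + 2*I*sqrt(2)) + 60 = -sqrt(-2 + 2*I*sqrt(2))/2 + 60 = 60 - sqrt(-2 + 2*I*sqrt(2))/2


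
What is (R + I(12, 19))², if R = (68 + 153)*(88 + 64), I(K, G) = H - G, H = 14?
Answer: 1128086569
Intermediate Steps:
I(K, G) = 14 - G
R = 33592 (R = 221*152 = 33592)
(R + I(12, 19))² = (33592 + (14 - 1*19))² = (33592 + (14 - 19))² = (33592 - 5)² = 33587² = 1128086569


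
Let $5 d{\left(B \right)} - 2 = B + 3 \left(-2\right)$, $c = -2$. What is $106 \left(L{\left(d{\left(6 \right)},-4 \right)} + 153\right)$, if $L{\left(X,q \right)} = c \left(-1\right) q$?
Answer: $15370$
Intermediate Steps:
$d{\left(B \right)} = - \frac{4}{5} + \frac{B}{5}$ ($d{\left(B \right)} = \frac{2}{5} + \frac{B + 3 \left(-2\right)}{5} = \frac{2}{5} + \frac{B - 6}{5} = \frac{2}{5} + \frac{-6 + B}{5} = \frac{2}{5} + \left(- \frac{6}{5} + \frac{B}{5}\right) = - \frac{4}{5} + \frac{B}{5}$)
$L{\left(X,q \right)} = 2 q$ ($L{\left(X,q \right)} = \left(-2\right) \left(-1\right) q = 2 q$)
$106 \left(L{\left(d{\left(6 \right)},-4 \right)} + 153\right) = 106 \left(2 \left(-4\right) + 153\right) = 106 \left(-8 + 153\right) = 106 \cdot 145 = 15370$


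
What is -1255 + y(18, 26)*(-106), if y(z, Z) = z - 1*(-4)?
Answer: -3587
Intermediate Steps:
y(z, Z) = 4 + z (y(z, Z) = z + 4 = 4 + z)
-1255 + y(18, 26)*(-106) = -1255 + (4 + 18)*(-106) = -1255 + 22*(-106) = -1255 - 2332 = -3587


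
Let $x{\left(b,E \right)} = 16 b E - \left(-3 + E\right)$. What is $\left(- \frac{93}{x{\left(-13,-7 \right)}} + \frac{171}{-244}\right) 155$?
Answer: $- \frac{21186795}{178852} \approx -118.46$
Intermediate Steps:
$x{\left(b,E \right)} = 3 - E + 16 E b$ ($x{\left(b,E \right)} = 16 E b - \left(-3 + E\right) = 3 - E + 16 E b$)
$\left(- \frac{93}{x{\left(-13,-7 \right)}} + \frac{171}{-244}\right) 155 = \left(- \frac{93}{3 - -7 + 16 \left(-7\right) \left(-13\right)} + \frac{171}{-244}\right) 155 = \left(- \frac{93}{3 + 7 + 1456} + 171 \left(- \frac{1}{244}\right)\right) 155 = \left(- \frac{93}{1466} - \frac{171}{244}\right) 155 = \left(- \frac{136689}{178852}\right) 155 = - \frac{21186795}{178852}$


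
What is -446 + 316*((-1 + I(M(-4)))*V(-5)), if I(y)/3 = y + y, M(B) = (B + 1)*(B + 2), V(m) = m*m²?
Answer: -1382946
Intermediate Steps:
V(m) = m³
M(B) = (1 + B)*(2 + B)
I(y) = 6*y (I(y) = 3*(y + y) = 3*(2*y) = 6*y)
-446 + 316*((-1 + I(M(-4)))*V(-5)) = -446 + 316*((-1 + 6*(2 + (-4)² + 3*(-4)))*(-5)³) = -446 + 316*((-1 + 6*(2 + 16 - 12))*(-125)) = -446 + 316*((-1 + 6*6)*(-125)) = -446 + 316*((-1 + 36)*(-125)) = -446 + 316*(35*(-125)) = -446 + 316*(-4375) = -446 - 1382500 = -1382946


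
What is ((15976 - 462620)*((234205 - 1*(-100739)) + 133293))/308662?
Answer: -104567623314/154331 ≈ -6.7755e+5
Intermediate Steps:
((15976 - 462620)*((234205 - 1*(-100739)) + 133293))/308662 = -446644*((234205 + 100739) + 133293)*(1/308662) = -446644*(334944 + 133293)*(1/308662) = -446644*468237*(1/308662) = -209135246628*1/308662 = -104567623314/154331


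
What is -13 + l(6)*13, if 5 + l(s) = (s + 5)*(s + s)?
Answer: 1638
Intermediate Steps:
l(s) = -5 + 2*s*(5 + s) (l(s) = -5 + (s + 5)*(s + s) = -5 + (5 + s)*(2*s) = -5 + 2*s*(5 + s))
-13 + l(6)*13 = -13 + (-5 + 2*6² + 10*6)*13 = -13 + (-5 + 2*36 + 60)*13 = -13 + (-5 + 72 + 60)*13 = -13 + 127*13 = -13 + 1651 = 1638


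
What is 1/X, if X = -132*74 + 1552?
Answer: -1/8216 ≈ -0.00012171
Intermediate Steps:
X = -8216 (X = -9768 + 1552 = -8216)
1/X = 1/(-8216) = -1/8216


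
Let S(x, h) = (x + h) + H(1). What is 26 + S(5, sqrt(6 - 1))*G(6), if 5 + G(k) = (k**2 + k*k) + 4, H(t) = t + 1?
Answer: 523 + 71*sqrt(5) ≈ 681.76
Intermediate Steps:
H(t) = 1 + t
S(x, h) = 2 + h + x (S(x, h) = (x + h) + (1 + 1) = (h + x) + 2 = 2 + h + x)
G(k) = -1 + 2*k**2 (G(k) = -5 + ((k**2 + k*k) + 4) = -5 + ((k**2 + k**2) + 4) = -5 + (2*k**2 + 4) = -5 + (4 + 2*k**2) = -1 + 2*k**2)
26 + S(5, sqrt(6 - 1))*G(6) = 26 + (2 + sqrt(6 - 1) + 5)*(-1 + 2*6**2) = 26 + (2 + sqrt(5) + 5)*(-1 + 2*36) = 26 + (7 + sqrt(5))*(-1 + 72) = 26 + (7 + sqrt(5))*71 = 26 + (497 + 71*sqrt(5)) = 523 + 71*sqrt(5)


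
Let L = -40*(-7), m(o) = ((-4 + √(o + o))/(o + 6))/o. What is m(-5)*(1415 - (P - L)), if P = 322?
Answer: 5492/5 - 1373*I*√10/5 ≈ 1098.4 - 868.36*I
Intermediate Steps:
m(o) = (-4 + √2*√o)/(o*(6 + o)) (m(o) = ((-4 + √(2*o))/(6 + o))/o = ((-4 + √2*√o)/(6 + o))/o = (-4 + √2*√o)/(o*(6 + o)))
L = 280 (L = -10*(-28) = 280)
m(-5)*(1415 - (P - L)) = ((-4 + √2*√(-5))/((-5)*(6 - 5)))*(1415 - (322 - 1*280)) = (-⅕*(-4 + √2*(I*√5))/1)*(1415 - (322 - 280)) = (-⅕*1*(-4 + I*√10))*(1415 - 1*42) = (⅘ - I*√10/5)*(1415 - 42) = (⅘ - I*√10/5)*1373 = 5492/5 - 1373*I*√10/5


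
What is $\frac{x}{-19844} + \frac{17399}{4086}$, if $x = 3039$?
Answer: $\frac{166424201}{40541292} \approx 4.1051$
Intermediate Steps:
$\frac{x}{-19844} + \frac{17399}{4086} = \frac{3039}{-19844} + \frac{17399}{4086} = 3039 \left(- \frac{1}{19844}\right) + 17399 \cdot \frac{1}{4086} = - \frac{3039}{19844} + \frac{17399}{4086} = \frac{166424201}{40541292}$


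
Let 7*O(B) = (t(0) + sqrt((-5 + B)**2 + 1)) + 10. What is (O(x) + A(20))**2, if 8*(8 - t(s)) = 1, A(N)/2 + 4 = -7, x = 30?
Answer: 1225985/3136 - 1089*sqrt(626)/196 ≈ 251.93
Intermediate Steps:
A(N) = -22 (A(N) = -8 + 2*(-7) = -8 - 14 = -22)
t(s) = 63/8 (t(s) = 8 - 1/8*1 = 8 - 1/8 = 63/8)
O(B) = 143/56 + sqrt(1 + (-5 + B)**2)/7 (O(B) = ((63/8 + sqrt((-5 + B)**2 + 1)) + 10)/7 = ((63/8 + sqrt(1 + (-5 + B)**2)) + 10)/7 = (143/8 + sqrt(1 + (-5 + B)**2))/7 = 143/56 + sqrt(1 + (-5 + B)**2)/7)
(O(x) + A(20))**2 = ((143/56 + sqrt(1 + (-5 + 30)**2)/7) - 22)**2 = ((143/56 + sqrt(1 + 25**2)/7) - 22)**2 = ((143/56 + sqrt(1 + 625)/7) - 22)**2 = ((143/56 + sqrt(626)/7) - 22)**2 = (-1089/56 + sqrt(626)/7)**2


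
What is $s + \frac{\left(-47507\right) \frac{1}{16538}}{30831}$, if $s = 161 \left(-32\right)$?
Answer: $- \frac{2626917665363}{509883078} \approx -5152.0$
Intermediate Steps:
$s = -5152$
$s + \frac{\left(-47507\right) \frac{1}{16538}}{30831} = -5152 + \frac{\left(-47507\right) \frac{1}{16538}}{30831} = -5152 + \left(-47507\right) \frac{1}{16538} \cdot \frac{1}{30831} = -5152 - \frac{47507}{509883078} = - \frac{2626917665363}{509883078}$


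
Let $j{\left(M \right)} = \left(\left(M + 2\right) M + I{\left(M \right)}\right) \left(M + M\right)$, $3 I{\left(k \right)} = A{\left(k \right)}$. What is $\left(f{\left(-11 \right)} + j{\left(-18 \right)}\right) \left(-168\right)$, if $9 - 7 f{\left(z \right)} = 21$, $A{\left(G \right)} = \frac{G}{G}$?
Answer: $1744128$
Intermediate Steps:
$A{\left(G \right)} = 1$
$f{\left(z \right)} = - \frac{12}{7}$ ($f{\left(z \right)} = \frac{9}{7} - 3 = - \frac{12}{7}$)
$I{\left(k \right)} = \frac{1}{3}$ ($I{\left(k \right)} = \frac{1}{3} \cdot 1 = \frac{1}{3}$)
$j{\left(M \right)} = 2 M \left(\frac{1}{3} + M \left(2 + M\right)\right)$ ($j{\left(M \right)} = \left(\left(M + 2\right) M + \frac{1}{3}\right) \left(M + M\right) = \left(\left(2 + M\right) M + \frac{1}{3}\right) 2 M = \left(M \left(2 + M\right) + \frac{1}{3}\right) 2 M = \left(\frac{1}{3} + M \left(2 + M\right)\right) 2 M = 2 M \left(\frac{1}{3} + M \left(2 + M\right)\right)$)
$\left(f{\left(-11 \right)} + j{\left(-18 \right)}\right) \left(-168\right) = \left(- \frac{12}{7} + \frac{2}{3} \left(-18\right) \left(1 + 3 \left(-18\right)^{2} + 6 \left(-18\right)\right)\right) \left(-168\right) = \left(- \frac{12}{7} + \frac{2}{3} \left(-18\right) \left(1 + 3 \cdot 324 - 108\right)\right) \left(-168\right) = \left(- \frac{12}{7} + \frac{2}{3} \left(-18\right) \left(1 + 972 - 108\right)\right) \left(-168\right) = \left(- \frac{12}{7} + \frac{2}{3} \left(-18\right) 865\right) \left(-168\right) = \left(- \frac{12}{7} - 10380\right) \left(-168\right) = \left(- \frac{72672}{7}\right) \left(-168\right) = 1744128$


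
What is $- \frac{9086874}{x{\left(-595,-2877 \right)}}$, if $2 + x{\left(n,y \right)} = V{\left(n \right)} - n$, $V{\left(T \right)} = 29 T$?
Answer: $\frac{1514479}{2777} \approx 545.37$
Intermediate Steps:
$x{\left(n,y \right)} = -2 + 28 n$ ($x{\left(n,y \right)} = -2 + \left(29 n - n\right) = -2 + 28 n$)
$- \frac{9086874}{x{\left(-595,-2877 \right)}} = - \frac{9086874}{-2 + 28 \left(-595\right)} = - \frac{9086874}{-2 - 16660} = - \frac{9086874}{-16662} = \left(-9086874\right) \left(- \frac{1}{16662}\right) = \frac{1514479}{2777}$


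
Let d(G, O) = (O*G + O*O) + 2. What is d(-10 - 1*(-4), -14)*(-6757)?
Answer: -1905474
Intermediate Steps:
d(G, O) = 2 + O² + G*O (d(G, O) = (G*O + O²) + 2 = (O² + G*O) + 2 = 2 + O² + G*O)
d(-10 - 1*(-4), -14)*(-6757) = (2 + (-14)² + (-10 - 1*(-4))*(-14))*(-6757) = (2 + 196 + (-10 + 4)*(-14))*(-6757) = (2 + 196 - 6*(-14))*(-6757) = (2 + 196 + 84)*(-6757) = 282*(-6757) = -1905474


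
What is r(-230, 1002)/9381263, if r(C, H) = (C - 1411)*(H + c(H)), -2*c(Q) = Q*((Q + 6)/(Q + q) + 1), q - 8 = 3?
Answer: -4110705/9503219419 ≈ -0.00043256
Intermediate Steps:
q = 11 (q = 8 + 3 = 11)
c(Q) = -Q*(1 + (6 + Q)/(11 + Q))/2 (c(Q) = -Q*((Q + 6)/(Q + 11) + 1)/2 = -Q*((6 + Q)/(11 + Q) + 1)/2 = -Q*(1 + (6 + Q)/(11 + Q))/2)
r(C, H) = (-1411 + C)*(H - H*(17 + 2*H)/(22 + 2*H)) (r(C, H) = (C - 1411)*(H - H*(17 + 2*H)/(22 + 2*H)) = (-1411 + C)*(H - H*(17 + 2*H)/(22 + 2*H)))
r(-230, 1002)/9381263 = ((5/2)*1002*(-1411 - 230)/(11 + 1002))/9381263 = ((5/2)*1002*(-1641)/1013)*(1/9381263) = ((5/2)*1002*(1/1013)*(-1641))*(1/9381263) = -4110705/1013*1/9381263 = -4110705/9503219419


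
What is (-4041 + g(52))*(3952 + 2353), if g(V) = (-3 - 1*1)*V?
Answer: -26789945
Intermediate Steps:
g(V) = -4*V (g(V) = (-3 - 1)*V = -4*V)
(-4041 + g(52))*(3952 + 2353) = (-4041 - 4*52)*(3952 + 2353) = (-4041 - 208)*6305 = -4249*6305 = -26789945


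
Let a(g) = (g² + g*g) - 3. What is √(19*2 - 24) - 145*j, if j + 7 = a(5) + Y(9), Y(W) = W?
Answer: -7105 + √14 ≈ -7101.3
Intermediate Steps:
a(g) = -3 + 2*g² (a(g) = (g² + g²) - 3 = 2*g² - 3 = -3 + 2*g²)
j = 49 (j = -7 + ((-3 + 2*5²) + 9) = -7 + ((-3 + 2*25) + 9) = -7 + ((-3 + 50) + 9) = -7 + (47 + 9) = -7 + 56 = 49)
√(19*2 - 24) - 145*j = √(19*2 - 24) - 145*49 = √(38 - 24) - 7105 = √14 - 7105 = -7105 + √14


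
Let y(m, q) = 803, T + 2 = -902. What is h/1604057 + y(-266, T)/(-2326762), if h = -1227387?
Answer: -408160784095/533179839062 ≈ -0.76552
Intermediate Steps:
T = -904 (T = -2 - 902 = -904)
h/1604057 + y(-266, T)/(-2326762) = -1227387/1604057 + 803/(-2326762) = -1227387*1/1604057 + 803*(-1/2326762) = -175341/229151 - 803/2326762 = -408160784095/533179839062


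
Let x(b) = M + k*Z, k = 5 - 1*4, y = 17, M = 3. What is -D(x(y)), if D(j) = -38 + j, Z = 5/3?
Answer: 100/3 ≈ 33.333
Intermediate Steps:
Z = 5/3 (Z = 5*(⅓) = 5/3 ≈ 1.6667)
k = 1 (k = 5 - 4 = 1)
x(b) = 14/3 (x(b) = 3 + 1*(5/3) = 3 + 5/3 = 14/3)
-D(x(y)) = -(-38 + 14/3) = -1*(-100/3) = 100/3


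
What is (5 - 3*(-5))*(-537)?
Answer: -10740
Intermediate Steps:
(5 - 3*(-5))*(-537) = (5 + 15)*(-537) = 20*(-537) = -10740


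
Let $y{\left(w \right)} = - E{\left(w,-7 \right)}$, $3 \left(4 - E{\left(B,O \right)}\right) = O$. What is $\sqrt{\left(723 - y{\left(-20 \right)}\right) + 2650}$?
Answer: $\frac{\sqrt{30414}}{3} \approx 58.132$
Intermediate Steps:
$E{\left(B,O \right)} = 4 - \frac{O}{3}$
$y{\left(w \right)} = - \frac{19}{3}$ ($y{\left(w \right)} = - (4 - - \frac{7}{3}) = - (4 + \frac{7}{3}) = \left(-1\right) \frac{19}{3} = - \frac{19}{3}$)
$\sqrt{\left(723 - y{\left(-20 \right)}\right) + 2650} = \sqrt{\left(723 - - \frac{19}{3}\right) + 2650} = \sqrt{\left(723 + \frac{19}{3}\right) + 2650} = \sqrt{\frac{2188}{3} + 2650} = \sqrt{\frac{10138}{3}} = \frac{\sqrt{30414}}{3}$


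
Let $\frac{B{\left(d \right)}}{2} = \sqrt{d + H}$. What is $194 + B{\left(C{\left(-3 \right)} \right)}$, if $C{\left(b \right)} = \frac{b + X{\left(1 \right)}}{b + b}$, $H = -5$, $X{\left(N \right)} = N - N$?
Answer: $194 + 3 i \sqrt{2} \approx 194.0 + 4.2426 i$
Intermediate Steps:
$X{\left(N \right)} = 0$
$C{\left(b \right)} = \frac{1}{2}$ ($C{\left(b \right)} = \frac{b + 0}{b + b} = \frac{b}{2 b} = b \frac{1}{2 b} = \frac{1}{2}$)
$B{\left(d \right)} = 2 \sqrt{-5 + d}$ ($B{\left(d \right)} = 2 \sqrt{d - 5} = 2 \sqrt{-5 + d}$)
$194 + B{\left(C{\left(-3 \right)} \right)} = 194 + 2 \sqrt{-5 + \frac{1}{2}} = 194 + 2 \sqrt{- \frac{9}{2}} = 194 + 2 \frac{3 i \sqrt{2}}{2} = 194 + 3 i \sqrt{2}$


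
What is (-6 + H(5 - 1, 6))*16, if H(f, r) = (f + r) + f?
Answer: 128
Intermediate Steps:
H(f, r) = r + 2*f
(-6 + H(5 - 1, 6))*16 = (-6 + (6 + 2*(5 - 1)))*16 = (-6 + (6 + 2*4))*16 = (-6 + (6 + 8))*16 = (-6 + 14)*16 = 8*16 = 128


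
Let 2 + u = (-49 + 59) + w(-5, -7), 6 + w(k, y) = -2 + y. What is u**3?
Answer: -343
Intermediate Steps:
w(k, y) = -8 + y (w(k, y) = -6 + (-2 + y) = -8 + y)
u = -7 (u = -2 + ((-49 + 59) + (-8 - 7)) = -2 + (10 - 15) = -2 - 5 = -7)
u**3 = (-7)**3 = -343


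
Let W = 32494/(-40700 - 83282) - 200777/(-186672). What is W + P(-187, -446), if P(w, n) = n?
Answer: -5151691335569/11571983952 ≈ -445.19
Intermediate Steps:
W = 9413507023/11571983952 (W = 32494/(-123982) - 200777*(-1/186672) = 32494*(-1/123982) + 200777/186672 = -16247/61991 + 200777/186672 = 9413507023/11571983952 ≈ 0.81347)
W + P(-187, -446) = 9413507023/11571983952 - 446 = -5151691335569/11571983952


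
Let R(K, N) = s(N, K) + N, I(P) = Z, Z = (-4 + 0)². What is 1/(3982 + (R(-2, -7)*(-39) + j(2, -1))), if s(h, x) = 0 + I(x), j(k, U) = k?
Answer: 1/3633 ≈ 0.00027525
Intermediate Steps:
Z = 16 (Z = (-4)² = 16)
I(P) = 16
s(h, x) = 16 (s(h, x) = 0 + 16 = 16)
R(K, N) = 16 + N
1/(3982 + (R(-2, -7)*(-39) + j(2, -1))) = 1/(3982 + ((16 - 7)*(-39) + 2)) = 1/(3982 + (9*(-39) + 2)) = 1/(3982 + (-351 + 2)) = 1/(3982 - 349) = 1/3633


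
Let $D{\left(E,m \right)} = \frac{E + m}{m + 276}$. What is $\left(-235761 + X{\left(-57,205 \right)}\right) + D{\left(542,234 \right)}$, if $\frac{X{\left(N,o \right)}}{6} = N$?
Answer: $- \frac{60205877}{255} \approx -2.361 \cdot 10^{5}$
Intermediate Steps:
$D{\left(E,m \right)} = \frac{E + m}{276 + m}$
$X{\left(N,o \right)} = 6 N$
$\left(-235761 + X{\left(-57,205 \right)}\right) + D{\left(542,234 \right)} = \left(-235761 + 6 \left(-57\right)\right) + \frac{542 + 234}{276 + 234} = \left(-235761 - 342\right) + \frac{1}{510} \cdot 776 = -236103 + \frac{1}{510} \cdot 776 = -236103 + \frac{388}{255} = - \frac{60205877}{255}$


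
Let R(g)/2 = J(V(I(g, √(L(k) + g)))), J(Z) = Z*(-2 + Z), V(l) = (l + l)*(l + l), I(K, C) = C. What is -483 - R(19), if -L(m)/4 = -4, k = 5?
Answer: -39123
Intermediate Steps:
L(m) = 16 (L(m) = -4*(-4) = 16)
V(l) = 4*l² (V(l) = (2*l)*(2*l) = 4*l²)
R(g) = 2*(62 + 4*g)*(64 + 4*g) (R(g) = 2*((4*(√(16 + g))²)*(-2 + 4*(√(16 + g))²)) = 2*((4*(16 + g))*(-2 + 4*(16 + g))) = 2*((64 + 4*g)*(-2 + (64 + 4*g))) = 2*((64 + 4*g)*(62 + 4*g)) = 2*((62 + 4*g)*(64 + 4*g)) = 2*(62 + 4*g)*(64 + 4*g))
-483 - R(19) = -483 - 16*(16 + 19)*(31 + 2*19) = -483 - 16*35*(31 + 38) = -483 - 16*35*69 = -483 - 1*38640 = -483 - 38640 = -39123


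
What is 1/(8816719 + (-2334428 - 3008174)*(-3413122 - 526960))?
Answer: 1/21050298790083 ≈ 4.7505e-14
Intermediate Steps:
1/(8816719 + (-2334428 - 3008174)*(-3413122 - 526960)) = 1/(8816719 - 5342602*(-3940082)) = 1/(8816719 + 21050289973364) = 1/21050298790083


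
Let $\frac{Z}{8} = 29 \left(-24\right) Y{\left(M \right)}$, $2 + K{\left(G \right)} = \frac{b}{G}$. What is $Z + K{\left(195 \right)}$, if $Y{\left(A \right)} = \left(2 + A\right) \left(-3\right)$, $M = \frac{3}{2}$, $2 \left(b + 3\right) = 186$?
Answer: $\frac{760012}{13} \approx 58462.0$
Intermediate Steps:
$b = 90$ ($b = -3 + \frac{1}{2} \cdot 186 = -3 + 93 = 90$)
$M = \frac{3}{2}$ ($M = 3 \cdot \frac{1}{2} = \frac{3}{2} \approx 1.5$)
$Y{\left(A \right)} = -6 - 3 A$
$K{\left(G \right)} = -2 + \frac{90}{G}$
$Z = 58464$ ($Z = 8 \cdot 29 \left(-24\right) \left(-6 - \frac{9}{2}\right) = 8 \left(- 696 \left(-6 - \frac{9}{2}\right)\right) = 8 \left(\left(-696\right) \left(- \frac{21}{2}\right)\right) = 8 \cdot 7308 = 58464$)
$Z + K{\left(195 \right)} = 58464 - \left(2 - \frac{90}{195}\right) = 58464 + \left(-2 + 90 \cdot \frac{1}{195}\right) = 58464 + \left(-2 + \frac{6}{13}\right) = 58464 - \frac{20}{13} = \frac{760012}{13}$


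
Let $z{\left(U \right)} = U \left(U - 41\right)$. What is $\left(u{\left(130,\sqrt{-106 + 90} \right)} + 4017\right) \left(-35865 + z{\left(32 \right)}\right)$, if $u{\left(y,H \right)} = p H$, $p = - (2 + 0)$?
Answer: $-145226601 + 289224 i \approx -1.4523 \cdot 10^{8} + 2.8922 \cdot 10^{5} i$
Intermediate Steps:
$p = -2$ ($p = \left(-1\right) 2 = -2$)
$u{\left(y,H \right)} = - 2 H$
$z{\left(U \right)} = U \left(-41 + U\right)$
$\left(u{\left(130,\sqrt{-106 + 90} \right)} + 4017\right) \left(-35865 + z{\left(32 \right)}\right) = \left(- 2 \sqrt{-106 + 90} + 4017\right) \left(-35865 + 32 \left(-41 + 32\right)\right) = \left(- 2 \sqrt{-16} + 4017\right) \left(-35865 + 32 \left(-9\right)\right) = \left(- 2 \cdot 4 i + 4017\right) \left(-35865 - 288\right) = \left(- 8 i + 4017\right) \left(-36153\right) = \left(4017 - 8 i\right) \left(-36153\right) = -145226601 + 289224 i$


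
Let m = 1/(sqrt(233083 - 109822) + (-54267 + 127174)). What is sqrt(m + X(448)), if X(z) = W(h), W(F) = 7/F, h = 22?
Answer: sqrt(271941964127677098695 - 160788048487*sqrt(123261))/29234190634 ≈ 0.56409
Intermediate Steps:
X(z) = 7/22
m = 1/(72907 + sqrt(123261)) (m = 1/(sqrt(123261) + 72907) = 1/(72907 + sqrt(123261)) ≈ 1.3650e-5)
sqrt(m + X(448)) = sqrt((72907/5315307388 - sqrt(123261)/5315307388) + 7/22) = sqrt(18604377835/58468381268 - sqrt(123261)/5315307388)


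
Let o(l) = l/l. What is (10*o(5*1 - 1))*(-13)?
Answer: -130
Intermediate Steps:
o(l) = 1
(10*o(5*1 - 1))*(-13) = (10*1)*(-13) = 10*(-13) = -130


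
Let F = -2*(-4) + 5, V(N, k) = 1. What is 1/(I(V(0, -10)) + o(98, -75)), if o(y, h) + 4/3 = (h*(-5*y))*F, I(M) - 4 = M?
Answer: 3/1433261 ≈ 2.0931e-6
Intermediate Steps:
F = 13 (F = 8 + 5 = 13)
I(M) = 4 + M
o(y, h) = -4/3 - 65*h*y (o(y, h) = -4/3 + (h*(-5*y))*13 = -4/3 - 5*h*y*13 = -4/3 - 65*h*y)
1/(I(V(0, -10)) + o(98, -75)) = 1/((4 + 1) + (-4/3 - 65*(-75)*98)) = 1/(5 + (-4/3 + 477750)) = 1/(5 + 1433246/3) = 1/(1433261/3) = 3/1433261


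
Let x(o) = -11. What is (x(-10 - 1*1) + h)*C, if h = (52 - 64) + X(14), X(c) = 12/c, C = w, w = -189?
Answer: 4185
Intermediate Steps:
C = -189
h = -78/7 (h = (52 - 64) + 12/14 = -12 + 12*(1/14) = -12 + 6/7 = -78/7 ≈ -11.143)
(x(-10 - 1*1) + h)*C = (-11 - 78/7)*(-189) = -155/7*(-189) = 4185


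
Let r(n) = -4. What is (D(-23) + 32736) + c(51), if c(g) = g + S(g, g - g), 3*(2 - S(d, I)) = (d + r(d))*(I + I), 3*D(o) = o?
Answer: 98344/3 ≈ 32781.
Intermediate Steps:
D(o) = o/3
S(d, I) = 2 - 2*I*(-4 + d)/3 (S(d, I) = 2 - (d - 4)*(I + I)/3 = 2 - (-4 + d)*2*I/3 = 2 - 2*I*(-4 + d)/3)
c(g) = 2 + g (c(g) = g + (2 + 8*(g - g)/3 - 2*(g - g)*g/3) = g + (2 + (8/3)*0 - ⅔*0*g) = g + (2 + 0 + 0) = g + 2 = 2 + g)
(D(-23) + 32736) + c(51) = ((⅓)*(-23) + 32736) + (2 + 51) = (-23/3 + 32736) + 53 = 98185/3 + 53 = 98344/3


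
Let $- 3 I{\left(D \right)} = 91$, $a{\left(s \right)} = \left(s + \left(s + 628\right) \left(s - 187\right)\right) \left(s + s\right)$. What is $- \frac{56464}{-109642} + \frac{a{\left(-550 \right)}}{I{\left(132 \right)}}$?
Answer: $- \frac{807634581976}{383747} \approx -2.1046 \cdot 10^{6}$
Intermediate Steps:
$a{\left(s \right)} = 2 s \left(s + \left(-187 + s\right) \left(628 + s\right)\right)$ ($a{\left(s \right)} = \left(s + \left(628 + s\right) \left(-187 + s\right)\right) 2 s = \left(s + \left(-187 + s\right) \left(628 + s\right)\right) 2 s = 2 s \left(s + \left(-187 + s\right) \left(628 + s\right)\right)$)
$I{\left(D \right)} = - \frac{91}{3}$ ($I{\left(D \right)} = \left(- \frac{1}{3}\right) 91 = - \frac{91}{3}$)
$- \frac{56464}{-109642} + \frac{a{\left(-550 \right)}}{I{\left(132 \right)}} = - \frac{56464}{-109642} + \frac{2 \left(-550\right) \left(-117436 + \left(-550\right)^{2} + 442 \left(-550\right)\right)}{- \frac{91}{3}} = \left(-56464\right) \left(- \frac{1}{109642}\right) + 2 \left(-550\right) \left(-117436 + 302500 - 243100\right) \left(- \frac{3}{91}\right) = \frac{28232}{54821} + 2 \left(-550\right) \left(-58036\right) \left(- \frac{3}{91}\right) = \frac{28232}{54821} + 63839600 \left(- \frac{3}{91}\right) = \frac{28232}{54821} - \frac{191518800}{91} = - \frac{807634581976}{383747}$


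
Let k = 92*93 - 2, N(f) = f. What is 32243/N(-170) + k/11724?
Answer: -47070344/249135 ≈ -188.94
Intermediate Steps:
k = 8554 (k = 8556 - 2 = 8554)
32243/N(-170) + k/11724 = 32243/(-170) + 8554/11724 = 32243*(-1/170) + 8554*(1/11724) = -32243/170 + 4277/5862 = -47070344/249135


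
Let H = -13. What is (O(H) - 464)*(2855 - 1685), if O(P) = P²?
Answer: -345150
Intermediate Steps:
(O(H) - 464)*(2855 - 1685) = ((-13)² - 464)*(2855 - 1685) = (169 - 464)*1170 = -295*1170 = -345150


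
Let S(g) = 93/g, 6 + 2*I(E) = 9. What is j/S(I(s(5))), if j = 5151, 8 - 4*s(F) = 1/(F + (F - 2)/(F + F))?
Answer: 5151/62 ≈ 83.081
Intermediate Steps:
s(F) = 2 - 1/(4*(F + (-2 + F)/(2*F))) (s(F) = 2 - 1/(4*(F + (F - 2)/(F + F))) = 2 - 1/(4*(F + (-2 + F)/((2*F)))) = 2 - 1/(4*(F + (-2 + F)*(1/(2*F)))) = 2 - 1/(4*(F + (-2 + F)/(2*F))))
I(E) = 3/2 (I(E) = -3 + (½)*9 = -3 + 9/2 = 3/2)
j/S(I(s(5))) = 5151/((93/(3/2))) = 5151/((93*(⅔))) = 5151/62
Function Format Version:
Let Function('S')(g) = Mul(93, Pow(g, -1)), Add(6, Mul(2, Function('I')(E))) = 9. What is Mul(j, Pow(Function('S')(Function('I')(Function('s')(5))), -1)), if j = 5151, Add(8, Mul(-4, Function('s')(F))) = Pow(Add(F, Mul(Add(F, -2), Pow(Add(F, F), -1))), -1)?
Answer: Rational(5151, 62) ≈ 83.081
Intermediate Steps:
Function('s')(F) = Add(2, Mul(Rational(-1, 4), Pow(Add(F, Mul(Rational(1, 2), Pow(F, -1), Add(-2, F))), -1))) (Function('s')(F) = Add(2, Mul(Rational(-1, 4), Pow(Add(F, Mul(Add(F, -2), Pow(Add(F, F), -1))), -1))) = Add(2, Mul(Rational(-1, 4), Pow(Add(F, Mul(Add(-2, F), Pow(Mul(2, F), -1))), -1))) = Add(2, Mul(Rational(-1, 4), Pow(Add(F, Mul(Add(-2, F), Mul(Rational(1, 2), Pow(F, -1)))), -1))) = Add(2, Mul(Rational(-1, 4), Pow(Add(F, Mul(Rational(1, 2), Pow(F, -1), Add(-2, F))), -1))))
Function('I')(E) = Rational(3, 2) (Function('I')(E) = Add(-3, Mul(Rational(1, 2), 9)) = Add(-3, Rational(9, 2)) = Rational(3, 2))
Mul(j, Pow(Function('S')(Function('I')(Function('s')(5))), -1)) = Mul(5151, Pow(Mul(93, Pow(Rational(3, 2), -1)), -1)) = Mul(5151, Pow(Mul(93, Rational(2, 3)), -1)) = Mul(5151, Pow(62, -1)) = Mul(5151, Rational(1, 62)) = Rational(5151, 62)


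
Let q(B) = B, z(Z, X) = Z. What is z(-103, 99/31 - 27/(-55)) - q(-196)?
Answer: 93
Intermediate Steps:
z(-103, 99/31 - 27/(-55)) - q(-196) = -103 - 1*(-196) = -103 + 196 = 93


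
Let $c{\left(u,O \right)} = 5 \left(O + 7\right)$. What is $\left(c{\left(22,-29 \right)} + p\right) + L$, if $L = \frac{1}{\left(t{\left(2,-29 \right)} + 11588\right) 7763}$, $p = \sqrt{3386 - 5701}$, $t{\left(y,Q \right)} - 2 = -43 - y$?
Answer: $- \frac{9858621849}{89623835} + i \sqrt{2315} \approx -110.0 + 48.114 i$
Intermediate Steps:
$c{\left(u,O \right)} = 35 + 5 O$ ($c{\left(u,O \right)} = 5 \left(7 + O\right) = 35 + 5 O$)
$t{\left(y,Q \right)} = -41 - y$ ($t{\left(y,Q \right)} = 2 - \left(43 + y\right) = -41 - y$)
$p = i \sqrt{2315}$ ($p = \sqrt{-2315} = i \sqrt{2315} \approx 48.114 i$)
$L = \frac{1}{89623835}$ ($L = \frac{1}{\left(\left(-41 - 2\right) + 11588\right) 7763} = \frac{1}{\left(-41 - 2\right) + 11588} \cdot \frac{1}{7763} = \frac{1}{-43 + 11588} \cdot \frac{1}{7763} = \frac{1}{11545} \cdot \frac{1}{7763} = \frac{1}{89623835} \approx 1.1158 \cdot 10^{-8}$)
$\left(c{\left(22,-29 \right)} + p\right) + L = \left(\left(35 + 5 \left(-29\right)\right) + i \sqrt{2315}\right) + \frac{1}{89623835} = \left(\left(35 - 145\right) + i \sqrt{2315}\right) + \frac{1}{89623835} = \left(-110 + i \sqrt{2315}\right) + \frac{1}{89623835} = - \frac{9858621849}{89623835} + i \sqrt{2315}$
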